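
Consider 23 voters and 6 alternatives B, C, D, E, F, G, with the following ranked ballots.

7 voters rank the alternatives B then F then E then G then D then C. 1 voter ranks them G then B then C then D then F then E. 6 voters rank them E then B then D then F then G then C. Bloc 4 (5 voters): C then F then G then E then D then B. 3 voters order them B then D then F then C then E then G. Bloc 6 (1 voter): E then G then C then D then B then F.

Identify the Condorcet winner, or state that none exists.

none

Check each pair by majority over 23 ballots:
B vs C: B is ranked higher on 7+1+6+3 = 17 ballots, C on 6. B wins 17–6.
B vs D: B preferred on 7+1+6+3 = 17 ballots; B wins 17–6.
B vs E: 11 to 12, E.
B vs F: 7+1+6+3+1 = 18 for B, 5 for F — B by 18–5.
B vs G: B is ranked higher on 7+6+3 = 16 ballots, G on 7. B wins 16–7.
C vs D: C is ranked higher on 1+5+1 = 7 ballots, D on 16. D wins 16–7.
C vs E: 1+5+3 = 9 for C, 14 for E — E by 14–9.
C vs F: C preferred on 1+5+1 = 7 ballots; F wins 16–7.
C vs G: C preferred on 5+3 = 8 ballots; G wins 15–8.
D vs E: D preferred on 1+3 = 4 ballots; E wins 19–4.
D vs F: 1+6+3+1 = 11 for D, 12 for F — F by 12–11.
D vs G: 9 to 14, G.
E vs F: E preferred on 6+1 = 7 ballots; F wins 16–7.
E vs G: E preferred on 7+6+3+1 = 17 ballots; E wins 17–6.
F vs G: 7+6+5+3 = 21 for F, 2 for G — F by 21–2.
Each alternative drops at least one matchup (B loses to E; C loses to B; D loses to B; E loses to F; F loses to B; G loses to B); the cycle B → F → E → B rules out a Condorcet winner.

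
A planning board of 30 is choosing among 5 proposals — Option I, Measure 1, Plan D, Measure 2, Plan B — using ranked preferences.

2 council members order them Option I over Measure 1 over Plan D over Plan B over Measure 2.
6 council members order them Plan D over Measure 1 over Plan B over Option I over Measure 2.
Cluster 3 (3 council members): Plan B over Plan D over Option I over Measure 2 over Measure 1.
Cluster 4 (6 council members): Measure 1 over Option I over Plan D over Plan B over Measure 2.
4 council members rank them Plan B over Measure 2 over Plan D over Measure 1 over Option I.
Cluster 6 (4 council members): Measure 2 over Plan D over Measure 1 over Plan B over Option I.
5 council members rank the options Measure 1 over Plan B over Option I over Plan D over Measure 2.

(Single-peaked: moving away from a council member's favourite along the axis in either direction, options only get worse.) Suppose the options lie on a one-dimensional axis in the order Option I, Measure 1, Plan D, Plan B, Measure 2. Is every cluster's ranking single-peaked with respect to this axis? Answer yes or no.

Axis positions: Option I=1, Measure 1=2, Plan D=3, Plan B=4, Measure 2=5.
Cluster 1 (peak Option I at position 1): ranking walks positions 1-2-3-4-5, expanding outward from the peak — single-peaked.
Cluster 2 (peak Plan D at position 3): ranking walks positions 3-2-4-1-5, expanding outward from the peak — single-peaked.
Cluster 3: ranking walks positions 4-3-1-5-2; Option I is ranked above Measure 1 even though Measure 1 lies between Option I and the peak Plan B on the axis — preferences dip and rise again. Not single-peaked.
Cluster 4 (peak Measure 1 at position 2): ranking walks positions 2-1-3-4-5, expanding outward from the peak — single-peaked.
Cluster 5 (peak Plan B at position 4): ranking walks positions 4-5-3-2-1, expanding outward from the peak — single-peaked.
Cluster 6: ranking walks positions 5-3-2-4-1; Plan D is ranked above Plan B even though Plan B lies between Plan D and the peak Measure 2 on the axis — preferences dip and rise again. Not single-peaked.
Cluster 7: ranking walks positions 2-4-1-3-5; Plan B is ranked above Plan D even though Plan D lies between Plan B and the peak Measure 1 on the axis — preferences dip and rise again. Not single-peaked.
Cluster 3 violates single-peakedness, so the profile is not single-peaked on this axis.

no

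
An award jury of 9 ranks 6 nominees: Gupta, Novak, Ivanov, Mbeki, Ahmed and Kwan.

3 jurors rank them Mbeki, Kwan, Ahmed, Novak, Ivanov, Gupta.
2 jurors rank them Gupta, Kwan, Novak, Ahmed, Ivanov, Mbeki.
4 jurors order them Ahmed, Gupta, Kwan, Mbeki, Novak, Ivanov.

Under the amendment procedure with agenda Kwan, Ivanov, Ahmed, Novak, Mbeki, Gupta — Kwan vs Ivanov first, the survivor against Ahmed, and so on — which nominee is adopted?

Round 1: Kwan vs Ivanov — 9–0, Kwan advances.
Round 2: Kwan vs Ahmed — 5–4, Kwan advances.
Round 3: Kwan vs Novak — 9–0, Kwan advances.
Round 4: Kwan vs Mbeki — 6–3, Kwan advances.
Round 5: Kwan vs Gupta — 3–6, Gupta advances.
Gupta survives the agenda.

Gupta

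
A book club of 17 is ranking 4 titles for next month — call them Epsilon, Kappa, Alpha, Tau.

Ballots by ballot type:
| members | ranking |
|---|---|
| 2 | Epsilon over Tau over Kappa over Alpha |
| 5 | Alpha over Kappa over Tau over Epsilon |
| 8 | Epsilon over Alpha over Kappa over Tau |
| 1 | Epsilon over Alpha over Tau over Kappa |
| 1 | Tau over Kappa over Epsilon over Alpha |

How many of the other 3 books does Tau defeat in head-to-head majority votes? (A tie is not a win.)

Tau against each rival (17 members):
Tau vs Epsilon: 6 to 11, Epsilon.
Tau vs Kappa: 4 to 13, Kappa.
Tau vs Alpha: 2+1 = 3 for Tau, 14 for Alpha — Alpha by 14–3.
Tau beats no one; loses to Epsilon, Kappa, Alpha — 0 pairwise wins.

0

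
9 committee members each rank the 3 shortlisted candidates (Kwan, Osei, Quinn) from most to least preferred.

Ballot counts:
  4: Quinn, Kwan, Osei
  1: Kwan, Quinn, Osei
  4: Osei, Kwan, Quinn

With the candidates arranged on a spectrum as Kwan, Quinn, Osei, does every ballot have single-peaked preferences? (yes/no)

Axis positions: Kwan=1, Quinn=2, Osei=3.
Cluster 1 (peak Quinn at position 2): ranking walks positions 2-1-3, expanding outward from the peak — single-peaked.
Cluster 2 (peak Kwan at position 1): ranking walks positions 1-2-3, expanding outward from the peak — single-peaked.
Cluster 3: ranking walks positions 3-1-2; Kwan is ranked above Quinn even though Quinn lies between Kwan and the peak Osei on the axis — preferences dip and rise again. Not single-peaked.
Cluster 3 violates single-peakedness, so the profile is not single-peaked on this axis.

no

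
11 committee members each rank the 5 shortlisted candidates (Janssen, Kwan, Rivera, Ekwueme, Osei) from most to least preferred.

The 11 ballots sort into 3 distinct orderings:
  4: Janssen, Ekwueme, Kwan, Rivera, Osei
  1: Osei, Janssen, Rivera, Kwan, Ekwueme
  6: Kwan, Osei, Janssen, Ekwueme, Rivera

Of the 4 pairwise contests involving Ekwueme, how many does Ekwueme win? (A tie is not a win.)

1

Ekwueme against each rival (11 committee members):
Ekwueme vs Janssen: Janssen wins 11–0.
Ekwueme vs Kwan: Kwan, 7–4.
Ekwueme vs Rivera: Ekwueme, 10–1.
Ekwueme vs Osei: Osei, 7–4.
Ekwueme beats Rivera; loses to Janssen, Kwan, Osei — 1 pairwise win.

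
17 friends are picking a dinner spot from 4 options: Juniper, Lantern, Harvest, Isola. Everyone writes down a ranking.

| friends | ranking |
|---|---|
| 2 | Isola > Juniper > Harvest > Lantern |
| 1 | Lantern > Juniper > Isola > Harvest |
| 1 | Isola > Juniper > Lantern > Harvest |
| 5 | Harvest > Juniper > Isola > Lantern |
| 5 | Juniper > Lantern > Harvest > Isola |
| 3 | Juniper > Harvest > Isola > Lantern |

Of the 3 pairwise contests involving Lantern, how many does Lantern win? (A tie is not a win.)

0

Lantern against each rival (17 friends):
Lantern–Juniper: Juniper 16–1.
Lantern vs Harvest: Harvest wins 10–7.
Lantern–Isola: Isola 11–6.
Lantern beats no one; loses to Juniper, Harvest, Isola — 0 pairwise wins.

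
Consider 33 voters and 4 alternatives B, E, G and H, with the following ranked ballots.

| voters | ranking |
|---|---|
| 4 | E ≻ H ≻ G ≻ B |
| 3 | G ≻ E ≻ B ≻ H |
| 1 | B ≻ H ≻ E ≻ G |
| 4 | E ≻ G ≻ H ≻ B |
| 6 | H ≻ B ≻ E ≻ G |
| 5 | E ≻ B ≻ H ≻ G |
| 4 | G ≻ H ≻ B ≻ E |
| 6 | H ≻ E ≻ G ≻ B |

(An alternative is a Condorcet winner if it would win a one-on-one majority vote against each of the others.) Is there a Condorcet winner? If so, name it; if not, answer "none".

Check each pair by majority over 33 ballots:
B vs E: 1+6+4 = 11 for B, 22 for E — E by 22–11.
B vs G: 12 to 21, G.
B vs H: 9 to 24, H.
E vs G: E wins 26–7.
E vs H: E preferred on 4+3+4+5 = 16 ballots; H wins 17–16.
G–H: H 22–11.
H wins every pairwise contest, so H is the Condorcet winner.

H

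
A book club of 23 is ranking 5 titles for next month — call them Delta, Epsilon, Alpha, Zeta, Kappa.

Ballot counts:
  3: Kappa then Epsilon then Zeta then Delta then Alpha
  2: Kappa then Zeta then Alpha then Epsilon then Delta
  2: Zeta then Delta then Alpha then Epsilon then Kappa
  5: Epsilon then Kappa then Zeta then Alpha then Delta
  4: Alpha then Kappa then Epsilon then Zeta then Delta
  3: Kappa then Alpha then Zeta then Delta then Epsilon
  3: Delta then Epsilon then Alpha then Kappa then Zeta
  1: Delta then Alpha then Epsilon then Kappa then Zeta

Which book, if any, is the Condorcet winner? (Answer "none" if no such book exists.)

Kappa

Head-to-head results (23 members):
Delta vs Epsilon: Delta preferred on 2+3+3+1 = 9 ballots; Epsilon wins 14–9.
Delta vs Alpha: Delta preferred on 3+2+3+1 = 9 ballots; Alpha wins 14–9.
Delta vs Zeta: 4 to 19, Zeta.
Delta vs Kappa: 2+3+1 = 6 for Delta, 17 for Kappa — Kappa by 17–6.
Epsilon vs Alpha: Epsilon preferred on 3+5+3 = 11 ballots; Alpha wins 12–11.
Epsilon vs Zeta: 16 to 7, Epsilon.
Epsilon vs Kappa: 11 to 12, Kappa.
Alpha vs Zeta: 4+3+3+1 = 11 for Alpha, 12 for Zeta — Zeta by 12–11.
Alpha vs Kappa: 10 to 13, Kappa.
Zeta vs Kappa: 2 to 21, Kappa.
Kappa defeats every rival head-to-head and is the Condorcet winner.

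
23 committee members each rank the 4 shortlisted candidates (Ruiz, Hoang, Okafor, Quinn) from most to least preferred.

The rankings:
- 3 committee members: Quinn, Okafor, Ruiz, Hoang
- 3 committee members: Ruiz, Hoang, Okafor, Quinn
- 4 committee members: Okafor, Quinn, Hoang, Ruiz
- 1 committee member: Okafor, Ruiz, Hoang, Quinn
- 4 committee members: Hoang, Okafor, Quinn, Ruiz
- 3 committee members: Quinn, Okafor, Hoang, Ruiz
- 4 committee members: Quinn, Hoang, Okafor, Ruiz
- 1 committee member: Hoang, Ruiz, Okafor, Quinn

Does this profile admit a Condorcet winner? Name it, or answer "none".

Pairwise majorities:
Ruiz vs Hoang: Ruiz preferred on 3+3+1 = 7 ballots; Hoang wins 16–7.
Ruiz vs Okafor: 4 to 19, Okafor.
Ruiz vs Quinn: 5 to 18, Quinn.
Hoang vs Okafor: Hoang preferred on 3+4+4+1 = 12 ballots; Hoang wins 12–11.
Hoang vs Quinn: Hoang preferred on 3+1+4+1 = 9 ballots; Quinn wins 14–9.
Okafor vs Quinn: Okafor preferred on 3+4+1+4+1 = 13 ballots; Okafor wins 13–10.
No candidate is unbeaten: Ruiz loses to Hoang; Hoang loses to Quinn; Okafor loses to Hoang; Quinn loses to Okafor. In particular Hoang > Okafor > Quinn > Hoang is a majority cycle — no Condorcet winner exists.

none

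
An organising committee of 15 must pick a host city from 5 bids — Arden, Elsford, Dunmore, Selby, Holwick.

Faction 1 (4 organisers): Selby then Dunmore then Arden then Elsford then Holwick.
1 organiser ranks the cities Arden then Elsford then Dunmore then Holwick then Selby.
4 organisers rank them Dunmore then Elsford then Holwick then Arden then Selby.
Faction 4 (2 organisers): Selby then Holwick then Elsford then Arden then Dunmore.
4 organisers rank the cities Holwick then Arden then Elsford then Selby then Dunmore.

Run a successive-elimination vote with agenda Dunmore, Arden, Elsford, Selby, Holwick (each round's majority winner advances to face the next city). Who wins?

Holwick

Round 1: Dunmore vs Arden — 8–7, Dunmore advances.
Round 2: Dunmore vs Elsford — 8–7, Dunmore advances.
Round 3: Dunmore vs Selby — 5–10, Selby advances.
Round 4: Selby vs Holwick — 6–9, Holwick advances.
Holwick survives the agenda.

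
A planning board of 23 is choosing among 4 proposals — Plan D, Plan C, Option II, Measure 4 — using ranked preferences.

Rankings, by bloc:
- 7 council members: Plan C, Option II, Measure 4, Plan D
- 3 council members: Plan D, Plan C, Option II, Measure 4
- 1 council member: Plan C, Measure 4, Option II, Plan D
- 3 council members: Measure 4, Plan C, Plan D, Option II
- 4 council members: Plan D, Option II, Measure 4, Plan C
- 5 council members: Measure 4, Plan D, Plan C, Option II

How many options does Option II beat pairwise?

1

Option II against each rival (23 council members):
Option II vs Plan D: Plan D wins 15–8.
Option II vs Plan C: Plan C wins 19–4.
Option II vs Measure 4: Option II wins 14–9.
Option II beats Measure 4; loses to Plan D, Plan C — 1 pairwise win.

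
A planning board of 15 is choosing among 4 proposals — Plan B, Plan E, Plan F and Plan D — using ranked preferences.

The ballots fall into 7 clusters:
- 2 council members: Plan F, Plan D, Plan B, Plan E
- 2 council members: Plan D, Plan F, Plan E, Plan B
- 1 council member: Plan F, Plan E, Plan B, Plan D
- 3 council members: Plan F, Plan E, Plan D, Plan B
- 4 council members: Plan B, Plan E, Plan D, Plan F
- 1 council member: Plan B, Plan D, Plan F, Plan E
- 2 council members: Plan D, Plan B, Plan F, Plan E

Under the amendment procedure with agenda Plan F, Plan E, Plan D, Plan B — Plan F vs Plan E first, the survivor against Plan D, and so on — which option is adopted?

Round 1: Plan F vs Plan E — 11–4, Plan F advances.
Round 2: Plan F vs Plan D — 6–9, Plan D advances.
Round 3: Plan D vs Plan B — 9–6, Plan D advances.
Plan D survives the agenda.

Plan D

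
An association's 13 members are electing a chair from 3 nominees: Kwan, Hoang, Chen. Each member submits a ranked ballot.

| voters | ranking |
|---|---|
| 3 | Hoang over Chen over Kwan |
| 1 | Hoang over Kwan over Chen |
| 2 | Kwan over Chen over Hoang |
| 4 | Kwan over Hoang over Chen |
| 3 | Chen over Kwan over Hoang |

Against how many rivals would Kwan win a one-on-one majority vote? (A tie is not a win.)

Kwan against each rival (13 voters):
Kwan vs Hoang: Kwan preferred on 2+4+3 = 9 ballots; Kwan wins 9–4.
Kwan vs Chen: Kwan wins 7–6.
Kwan beats Hoang, Chen — 2 pairwise wins.

2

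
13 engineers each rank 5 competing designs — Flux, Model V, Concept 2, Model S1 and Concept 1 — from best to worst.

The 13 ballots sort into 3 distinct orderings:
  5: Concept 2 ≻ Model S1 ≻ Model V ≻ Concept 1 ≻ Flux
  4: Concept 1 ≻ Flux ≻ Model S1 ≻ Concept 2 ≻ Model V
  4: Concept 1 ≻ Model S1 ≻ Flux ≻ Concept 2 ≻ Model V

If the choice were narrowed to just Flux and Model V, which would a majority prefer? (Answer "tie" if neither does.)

Ballots ranking Flux above Model V: 4 + 4 = 8.
Ballots ranking Model V above Flux: 13 − 8 = 5.
Flux wins the head-to-head 8–5.

Flux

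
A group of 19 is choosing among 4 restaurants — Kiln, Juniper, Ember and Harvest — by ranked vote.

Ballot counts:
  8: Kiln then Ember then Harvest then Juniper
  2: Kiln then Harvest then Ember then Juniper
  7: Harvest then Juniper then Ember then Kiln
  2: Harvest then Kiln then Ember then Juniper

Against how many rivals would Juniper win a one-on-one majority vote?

Juniper against each rival (19 friends):
Juniper vs Kiln: Kiln, 12–7.
Juniper–Ember: Ember 12–7.
Juniper vs Harvest: Juniper preferred on 0 ballots; Harvest wins 19–0.
Juniper beats no one; loses to Kiln, Ember, Harvest — 0 pairwise wins.

0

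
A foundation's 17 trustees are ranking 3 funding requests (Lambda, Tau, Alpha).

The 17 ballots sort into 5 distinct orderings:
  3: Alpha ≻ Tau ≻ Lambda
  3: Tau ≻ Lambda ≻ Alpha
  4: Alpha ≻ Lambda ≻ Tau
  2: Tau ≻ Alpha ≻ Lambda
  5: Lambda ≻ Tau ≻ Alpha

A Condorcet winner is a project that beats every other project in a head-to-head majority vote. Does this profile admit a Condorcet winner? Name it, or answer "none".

none

Check each pair by majority over 17 ballots:
Lambda–Tau: Lambda 9–8.
Lambda vs Alpha: Lambda is ranked higher on 3+5 = 8 ballots, Alpha on 9. Alpha wins 9–8.
Tau vs Alpha: Tau wins 10–7.
No project is unbeaten: Lambda loses to Alpha; Tau loses to Lambda; Alpha loses to Tau. In particular Lambda beats Tau beats Alpha beats Lambda is a majority cycle — no Condorcet winner exists.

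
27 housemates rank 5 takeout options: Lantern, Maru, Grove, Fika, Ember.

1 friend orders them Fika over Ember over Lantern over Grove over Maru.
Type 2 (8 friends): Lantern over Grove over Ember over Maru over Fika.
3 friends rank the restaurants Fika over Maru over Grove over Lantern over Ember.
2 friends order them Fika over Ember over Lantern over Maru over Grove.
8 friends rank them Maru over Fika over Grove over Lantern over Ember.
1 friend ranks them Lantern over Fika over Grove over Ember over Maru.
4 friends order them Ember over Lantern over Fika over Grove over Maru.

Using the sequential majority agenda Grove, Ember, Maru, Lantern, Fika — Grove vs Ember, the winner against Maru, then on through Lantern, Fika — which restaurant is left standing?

Fika

Round 1: Grove vs Ember — 20–7, Grove advances.
Round 2: Grove vs Maru — 14–13, Grove advances.
Round 3: Grove vs Lantern — 11–16, Lantern advances.
Round 4: Lantern vs Fika — 13–14, Fika advances.
Fika survives the agenda.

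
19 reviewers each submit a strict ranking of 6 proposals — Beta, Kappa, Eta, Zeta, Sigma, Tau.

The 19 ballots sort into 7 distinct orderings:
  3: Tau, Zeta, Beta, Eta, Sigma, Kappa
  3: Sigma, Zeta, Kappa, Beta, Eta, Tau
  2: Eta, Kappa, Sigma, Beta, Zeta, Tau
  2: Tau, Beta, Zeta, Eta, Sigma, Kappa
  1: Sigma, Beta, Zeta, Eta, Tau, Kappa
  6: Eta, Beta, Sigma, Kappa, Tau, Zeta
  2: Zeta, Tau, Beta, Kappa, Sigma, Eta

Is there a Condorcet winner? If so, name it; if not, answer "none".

Beta

Head-to-head results (19 reviewers):
Beta vs Kappa: Beta is ranked higher on 3+2+1+6+2 = 14 ballots, Kappa on 5. Beta wins 14–5.
Beta vs Eta: 11 to 8, Beta.
Beta vs Zeta: 11 to 8, Beta.
Beta vs Sigma: 13 to 6, Beta.
Beta vs Tau: Beta is ranked higher on 3+2+1+6 = 12 ballots, Tau on 7. Beta wins 12–7.
Kappa vs Eta: Kappa is ranked higher on 3+2 = 5 ballots, Eta on 14. Eta wins 14–5.
Kappa vs Zeta: Kappa is ranked higher on 2+6 = 8 ballots, Zeta on 11. Zeta wins 11–8.
Kappa vs Sigma: Kappa is ranked higher on 2+2 = 4 ballots, Sigma on 15. Sigma wins 15–4.
Kappa vs Tau: Kappa preferred on 3+2+6 = 11 ballots; Kappa wins 11–8.
Eta vs Zeta: 8 to 11, Zeta.
Eta vs Sigma: Eta preferred on 3+2+2+6 = 13 ballots; Eta wins 13–6.
Eta vs Tau: Eta is ranked higher on 3+2+1+6 = 12 ballots, Tau on 7. Eta wins 12–7.
Zeta vs Sigma: 7 to 12, Sigma.
Zeta vs Tau: 8 to 11, Tau.
Sigma vs Tau: Sigma is ranked higher on 3+2+1+6 = 12 ballots, Tau on 7. Sigma wins 12–7.
Only Beta has no losses; Beta is the Condorcet winner.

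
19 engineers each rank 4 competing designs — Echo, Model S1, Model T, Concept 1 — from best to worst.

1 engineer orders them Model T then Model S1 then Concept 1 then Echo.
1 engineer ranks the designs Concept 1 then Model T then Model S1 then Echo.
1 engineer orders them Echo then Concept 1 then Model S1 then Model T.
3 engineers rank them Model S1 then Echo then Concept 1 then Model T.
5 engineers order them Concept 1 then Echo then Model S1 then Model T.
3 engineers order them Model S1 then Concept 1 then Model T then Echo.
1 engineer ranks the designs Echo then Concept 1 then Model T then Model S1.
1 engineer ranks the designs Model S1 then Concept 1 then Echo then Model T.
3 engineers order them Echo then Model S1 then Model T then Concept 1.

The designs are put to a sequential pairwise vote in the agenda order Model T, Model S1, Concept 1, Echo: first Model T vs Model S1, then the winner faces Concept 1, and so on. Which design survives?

Round 1: Model T vs Model S1 — 3–16, Model S1 advances.
Round 2: Model S1 vs Concept 1 — 11–8, Model S1 advances.
Round 3: Model S1 vs Echo — 9–10, Echo advances.
Echo survives the agenda.

Echo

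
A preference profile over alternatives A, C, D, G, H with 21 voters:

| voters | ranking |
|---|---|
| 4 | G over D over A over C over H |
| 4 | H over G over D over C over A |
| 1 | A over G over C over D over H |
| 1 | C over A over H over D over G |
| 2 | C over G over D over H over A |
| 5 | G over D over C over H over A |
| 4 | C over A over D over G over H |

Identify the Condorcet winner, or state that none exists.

G

Check each pair by majority over 21 ballots:
A vs C: C wins 16–5.
A vs D: D, 15–6.
A vs G: G wins 15–6.
A vs H: H, 11–10.
C vs D: D, 13–8.
C vs G: G wins 14–7.
C vs H: C, 17–4.
D vs G: G, 16–5.
D vs H: D, 16–5.
G–H: G 16–5.
Only G has no losses; G is the Condorcet winner.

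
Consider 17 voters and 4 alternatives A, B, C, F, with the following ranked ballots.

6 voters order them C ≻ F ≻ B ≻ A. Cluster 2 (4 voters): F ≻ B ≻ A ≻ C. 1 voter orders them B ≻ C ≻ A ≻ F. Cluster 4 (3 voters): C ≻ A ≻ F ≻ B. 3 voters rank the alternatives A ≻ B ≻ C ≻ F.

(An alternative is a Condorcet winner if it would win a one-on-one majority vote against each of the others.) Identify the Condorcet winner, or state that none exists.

Head-to-head results (17 voters):
A vs B: 6 to 11, B.
A vs C: 4+3 = 7 for A, 10 for C — C by 10–7.
A vs F: A preferred on 1+3+3 = 7 ballots; F wins 10–7.
B vs C: B preferred on 4+1+3 = 8 ballots; C wins 9–8.
B vs F: 1+3 = 4 for B, 13 for F — F by 13–4.
C vs F: 6+1+3+3 = 13 for C, 4 for F — C by 13–4.
Only C has no losses; C is the Condorcet winner.

C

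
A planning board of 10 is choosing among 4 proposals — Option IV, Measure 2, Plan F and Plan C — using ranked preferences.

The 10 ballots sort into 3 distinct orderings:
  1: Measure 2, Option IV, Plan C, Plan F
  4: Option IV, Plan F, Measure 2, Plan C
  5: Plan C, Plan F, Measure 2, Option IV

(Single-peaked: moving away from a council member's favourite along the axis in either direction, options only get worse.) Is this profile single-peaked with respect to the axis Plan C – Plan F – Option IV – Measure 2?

no

Axis positions: Plan C=1, Plan F=2, Option IV=3, Measure 2=4.
Ballot type 1: ranking walks positions 4-3-1-2; Plan C is ranked above Plan F even though Plan F lies between Plan C and the peak Measure 2 on the axis — preferences dip and rise again. Not single-peaked.
Ballot type 2 (peak Option IV at position 3): ranking walks positions 3-2-4-1, expanding outward from the peak — single-peaked.
Ballot type 3: ranking walks positions 1-2-4-3; Measure 2 is ranked above Option IV even though Option IV lies between Measure 2 and the peak Plan C on the axis — preferences dip and rise again. Not single-peaked.
Ballot type 1 violates single-peakedness, so the profile is not single-peaked on this axis.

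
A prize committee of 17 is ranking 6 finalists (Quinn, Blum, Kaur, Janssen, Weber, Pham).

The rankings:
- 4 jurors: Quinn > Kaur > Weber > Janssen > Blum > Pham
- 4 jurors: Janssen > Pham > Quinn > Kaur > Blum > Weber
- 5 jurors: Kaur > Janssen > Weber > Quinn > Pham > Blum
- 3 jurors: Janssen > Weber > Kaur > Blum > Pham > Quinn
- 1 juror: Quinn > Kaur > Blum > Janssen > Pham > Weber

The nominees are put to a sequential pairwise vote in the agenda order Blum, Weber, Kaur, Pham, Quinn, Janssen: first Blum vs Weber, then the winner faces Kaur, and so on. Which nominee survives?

Janssen

Round 1: Blum vs Weber — 5–12, Weber advances.
Round 2: Weber vs Kaur — 3–14, Kaur advances.
Round 3: Kaur vs Pham — 13–4, Kaur advances.
Round 4: Kaur vs Quinn — 8–9, Quinn advances.
Round 5: Quinn vs Janssen — 5–12, Janssen advances.
The agenda winner is Janssen.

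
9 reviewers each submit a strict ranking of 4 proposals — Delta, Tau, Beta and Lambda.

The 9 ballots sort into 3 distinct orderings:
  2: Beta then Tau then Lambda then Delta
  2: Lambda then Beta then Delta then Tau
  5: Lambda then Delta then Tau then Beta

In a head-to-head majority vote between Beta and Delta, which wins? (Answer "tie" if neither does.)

Ballots ranking Beta above Delta: 2 + 2 = 4.
Ballots ranking Delta above Beta: 9 − 4 = 5.
Delta wins the head-to-head 5–4.

Delta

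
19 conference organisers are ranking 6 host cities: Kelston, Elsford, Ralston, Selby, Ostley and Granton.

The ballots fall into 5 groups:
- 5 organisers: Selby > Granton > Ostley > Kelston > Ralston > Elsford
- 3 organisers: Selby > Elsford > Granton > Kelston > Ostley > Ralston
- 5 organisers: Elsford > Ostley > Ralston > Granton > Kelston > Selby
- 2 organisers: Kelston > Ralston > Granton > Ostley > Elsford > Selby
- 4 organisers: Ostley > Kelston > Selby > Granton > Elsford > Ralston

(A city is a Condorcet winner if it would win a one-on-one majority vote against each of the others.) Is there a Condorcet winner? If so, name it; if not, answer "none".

Pairwise majorities:
Kelston vs Elsford: Kelston is ranked higher on 5+2+4 = 11 ballots, Elsford on 8. Kelston wins 11–8.
Kelston vs Ralston: Kelston preferred on 5+3+2+4 = 14 ballots; Kelston wins 14–5.
Kelston vs Selby: Kelston wins 11–8.
Kelston–Ostley: Ostley 14–5.
Kelston vs Granton: 6 to 13, Granton.
Elsford vs Ralston: 3+5+4 = 12 for Elsford, 7 for Ralston — Elsford by 12–7.
Elsford vs Selby: Elsford preferred on 5+2 = 7 ballots; Selby wins 12–7.
Elsford vs Ostley: Elsford preferred on 3+5 = 8 ballots; Ostley wins 11–8.
Elsford vs Granton: Elsford is ranked higher on 3+5 = 8 ballots, Granton on 11. Granton wins 11–8.
Ralston vs Selby: Ralston preferred on 5+2 = 7 ballots; Selby wins 12–7.
Ralston vs Ostley: 2 for Ralston, 17 for Ostley — Ostley by 17–2.
Ralston vs Granton: Ralston preferred on 5+2 = 7 ballots; Granton wins 12–7.
Selby–Ostley: Ostley 11–8.
Selby vs Granton: Selby, 12–7.
Ostley vs Granton: Ostley preferred on 5+4 = 9 ballots; Granton wins 10–9.
Each city drops at least one matchup (Kelston loses to Ostley; Elsford loses to Kelston; Ralston loses to Kelston; Selby loses to Kelston; Ostley loses to Granton; Granton loses to Selby); the cycle Kelston > Selby > Granton > Kelston rules out a Condorcet winner.

none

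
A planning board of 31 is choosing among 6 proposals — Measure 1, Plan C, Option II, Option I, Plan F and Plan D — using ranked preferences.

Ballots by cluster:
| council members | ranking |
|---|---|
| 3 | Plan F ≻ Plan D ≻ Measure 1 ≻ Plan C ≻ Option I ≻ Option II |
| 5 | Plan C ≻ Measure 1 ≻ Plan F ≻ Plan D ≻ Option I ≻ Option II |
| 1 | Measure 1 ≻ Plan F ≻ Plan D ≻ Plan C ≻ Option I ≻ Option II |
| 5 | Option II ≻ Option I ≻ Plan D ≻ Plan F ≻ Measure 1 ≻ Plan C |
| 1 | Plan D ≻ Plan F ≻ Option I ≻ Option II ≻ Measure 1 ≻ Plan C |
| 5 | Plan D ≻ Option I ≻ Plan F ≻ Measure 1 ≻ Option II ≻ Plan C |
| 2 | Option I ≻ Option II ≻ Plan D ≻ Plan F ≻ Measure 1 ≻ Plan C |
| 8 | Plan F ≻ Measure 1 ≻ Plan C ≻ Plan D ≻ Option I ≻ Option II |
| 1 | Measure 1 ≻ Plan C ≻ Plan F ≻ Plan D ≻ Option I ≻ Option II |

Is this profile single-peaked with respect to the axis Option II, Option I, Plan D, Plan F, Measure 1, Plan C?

yes

Axis positions: Option II=1, Option I=2, Plan D=3, Plan F=4, Measure 1=5, Plan C=6.
Cluster 1 (peak Plan F at position 4): ranking walks positions 4-3-5-6-2-1, expanding outward from the peak — single-peaked.
Cluster 2 (peak Plan C at position 6): ranking walks positions 6-5-4-3-2-1, expanding outward from the peak — single-peaked.
Cluster 3 (peak Measure 1 at position 5): ranking walks positions 5-4-3-6-2-1, expanding outward from the peak — single-peaked.
Cluster 4 (peak Option II at position 1): ranking walks positions 1-2-3-4-5-6, expanding outward from the peak — single-peaked.
Cluster 5 (peak Plan D at position 3): ranking walks positions 3-4-2-1-5-6, expanding outward from the peak — single-peaked.
Cluster 6 (peak Plan D at position 3): ranking walks positions 3-2-4-5-1-6, expanding outward from the peak — single-peaked.
Cluster 7 (peak Option I at position 2): ranking walks positions 2-1-3-4-5-6, expanding outward from the peak — single-peaked.
Cluster 8 (peak Plan F at position 4): ranking walks positions 4-5-6-3-2-1, expanding outward from the peak — single-peaked.
Cluster 9 (peak Measure 1 at position 5): ranking walks positions 5-6-4-3-2-1, expanding outward from the peak — single-peaked.
Every ranking is single-peaked on this axis.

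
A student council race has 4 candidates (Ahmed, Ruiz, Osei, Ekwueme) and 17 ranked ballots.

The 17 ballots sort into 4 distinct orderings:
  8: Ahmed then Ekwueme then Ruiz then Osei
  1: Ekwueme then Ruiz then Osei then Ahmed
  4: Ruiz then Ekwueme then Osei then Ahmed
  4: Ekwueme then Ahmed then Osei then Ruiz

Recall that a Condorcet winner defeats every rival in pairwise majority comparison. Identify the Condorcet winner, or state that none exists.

Ekwueme

Pairwise majorities:
Ahmed–Ruiz: Ahmed 12–5.
Ahmed–Osei: Ahmed 12–5.
Ahmed–Ekwueme: Ekwueme 9–8.
Ruiz vs Osei: Ruiz wins 13–4.
Ruiz–Ekwueme: Ekwueme 13–4.
Osei vs Ekwueme: Ekwueme, 17–0.
Only Ekwueme has no losses; Ekwueme is the Condorcet winner.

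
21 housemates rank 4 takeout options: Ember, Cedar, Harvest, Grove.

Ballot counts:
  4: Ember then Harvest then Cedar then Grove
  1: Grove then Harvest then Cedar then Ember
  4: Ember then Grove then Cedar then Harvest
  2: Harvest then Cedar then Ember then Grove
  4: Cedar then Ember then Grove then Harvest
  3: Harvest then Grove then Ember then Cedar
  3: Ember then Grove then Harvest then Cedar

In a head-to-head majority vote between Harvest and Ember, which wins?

Ballots ranking Harvest above Ember: 1 + 2 + 3 = 6.
Ballots ranking Ember above Harvest: 21 − 6 = 15.
Ember wins the head-to-head 15–6.

Ember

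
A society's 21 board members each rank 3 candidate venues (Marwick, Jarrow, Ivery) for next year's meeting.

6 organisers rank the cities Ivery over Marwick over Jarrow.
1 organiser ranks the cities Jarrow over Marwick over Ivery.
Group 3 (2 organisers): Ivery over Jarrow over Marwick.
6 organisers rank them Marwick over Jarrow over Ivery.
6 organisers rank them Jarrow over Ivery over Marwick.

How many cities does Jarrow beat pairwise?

Jarrow against each rival (21 organisers):
Jarrow vs Marwick: Jarrow is ranked higher on 1+2+6 = 9 ballots, Marwick on 12. Marwick wins 12–9.
Jarrow vs Ivery: Jarrow wins 13–8.
Jarrow beats Ivery; loses to Marwick — 1 pairwise win.

1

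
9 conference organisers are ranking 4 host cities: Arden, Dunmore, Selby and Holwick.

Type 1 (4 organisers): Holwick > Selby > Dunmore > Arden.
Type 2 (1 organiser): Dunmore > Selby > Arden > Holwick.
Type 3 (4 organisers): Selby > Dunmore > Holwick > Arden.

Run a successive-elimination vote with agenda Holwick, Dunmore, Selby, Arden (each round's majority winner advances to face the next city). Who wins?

Round 1: Holwick vs Dunmore — 4–5, Dunmore advances.
Round 2: Dunmore vs Selby — 1–8, Selby advances.
Round 3: Selby vs Arden — 9–0, Selby advances.
Selby survives the agenda.

Selby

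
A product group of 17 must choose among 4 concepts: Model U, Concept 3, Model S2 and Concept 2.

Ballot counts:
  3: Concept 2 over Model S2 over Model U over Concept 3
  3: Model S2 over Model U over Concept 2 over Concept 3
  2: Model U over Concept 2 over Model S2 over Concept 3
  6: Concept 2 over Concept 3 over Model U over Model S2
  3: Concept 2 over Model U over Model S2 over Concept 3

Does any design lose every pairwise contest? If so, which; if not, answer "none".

Head-to-head results (17 engineers):
Model U vs Concept 3: Model U is ranked higher on 3+3+2+3 = 11 ballots, Concept 3 on 6. Model U wins 11–6.
Model U vs Model S2: 11 to 6, Model U.
Model U–Concept 2: Concept 2 12–5.
Concept 3 vs Model S2: 6 to 11, Model S2.
Concept 3–Concept 2: Concept 2 17–0.
Model S2–Concept 2: Concept 2 14–3.
Concept 3 is beaten in every head-to-head and is the Condorcet loser.

Concept 3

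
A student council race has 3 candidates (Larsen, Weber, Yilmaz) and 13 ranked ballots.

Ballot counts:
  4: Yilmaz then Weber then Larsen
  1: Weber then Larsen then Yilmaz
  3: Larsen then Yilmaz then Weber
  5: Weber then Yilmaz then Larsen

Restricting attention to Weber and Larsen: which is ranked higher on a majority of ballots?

Weber

Ballots ranking Weber above Larsen: 4 + 1 + 5 = 10.
Ballots ranking Larsen above Weber: 13 − 10 = 3.
Weber wins the head-to-head 10–3.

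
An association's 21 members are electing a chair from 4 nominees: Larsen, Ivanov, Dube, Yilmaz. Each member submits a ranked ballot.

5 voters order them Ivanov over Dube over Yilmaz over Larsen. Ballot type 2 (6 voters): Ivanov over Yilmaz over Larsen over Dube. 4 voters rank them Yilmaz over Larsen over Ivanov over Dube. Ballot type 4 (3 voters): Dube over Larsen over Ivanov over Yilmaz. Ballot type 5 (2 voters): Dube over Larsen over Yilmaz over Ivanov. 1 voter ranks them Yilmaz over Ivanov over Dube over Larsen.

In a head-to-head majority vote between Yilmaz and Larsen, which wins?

Yilmaz

Ballots ranking Yilmaz above Larsen: 5 + 6 + 4 + 1 = 16.
Ballots ranking Larsen above Yilmaz: 21 − 16 = 5.
Yilmaz wins the head-to-head 16–5.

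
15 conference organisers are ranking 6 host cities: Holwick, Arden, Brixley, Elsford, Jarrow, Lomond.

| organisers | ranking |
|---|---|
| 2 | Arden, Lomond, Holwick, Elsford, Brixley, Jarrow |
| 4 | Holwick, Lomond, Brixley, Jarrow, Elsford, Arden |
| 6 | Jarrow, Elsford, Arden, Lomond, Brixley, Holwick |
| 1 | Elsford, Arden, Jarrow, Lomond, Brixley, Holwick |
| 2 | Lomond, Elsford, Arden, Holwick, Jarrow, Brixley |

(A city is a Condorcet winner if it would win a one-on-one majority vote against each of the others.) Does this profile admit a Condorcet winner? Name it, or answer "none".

Head-to-head results (15 organisers):
Holwick vs Arden: Holwick is ranked higher on 4 ballots, Arden on 11. Arden wins 11–4.
Holwick vs Brixley: 8 to 7, Holwick.
Holwick vs Elsford: Holwick is ranked higher on 2+4 = 6 ballots, Elsford on 9. Elsford wins 9–6.
Holwick vs Jarrow: Holwick wins 8–7.
Holwick vs Lomond: 4 to 11, Lomond.
Arden vs Brixley: 2+6+1+2 = 11 for Arden, 4 for Brixley — Arden by 11–4.
Arden vs Elsford: Arden is ranked higher on 2 ballots, Elsford on 13. Elsford wins 13–2.
Arden vs Jarrow: Jarrow, 10–5.
Arden vs Lomond: Arden, 9–6.
Brixley vs Elsford: 4 to 11, Elsford.
Brixley vs Jarrow: 2+4 = 6 for Brixley, 9 for Jarrow — Jarrow by 9–6.
Brixley vs Lomond: Brixley is ranked higher on 0 ballots, Lomond on 15. Lomond wins 15–0.
Elsford vs Jarrow: Jarrow wins 10–5.
Elsford vs Lomond: Lomond, 8–7.
Jarrow vs Lomond: Jarrow preferred on 6+1 = 7 ballots; Lomond wins 8–7.
No city is unbeaten: Holwick loses to Arden; Arden loses to Elsford; Brixley loses to Holwick; Elsford loses to Jarrow; Jarrow loses to Holwick; Lomond loses to Arden. In particular Holwick → Jarrow → Arden → Holwick is a majority cycle — no Condorcet winner exists.

none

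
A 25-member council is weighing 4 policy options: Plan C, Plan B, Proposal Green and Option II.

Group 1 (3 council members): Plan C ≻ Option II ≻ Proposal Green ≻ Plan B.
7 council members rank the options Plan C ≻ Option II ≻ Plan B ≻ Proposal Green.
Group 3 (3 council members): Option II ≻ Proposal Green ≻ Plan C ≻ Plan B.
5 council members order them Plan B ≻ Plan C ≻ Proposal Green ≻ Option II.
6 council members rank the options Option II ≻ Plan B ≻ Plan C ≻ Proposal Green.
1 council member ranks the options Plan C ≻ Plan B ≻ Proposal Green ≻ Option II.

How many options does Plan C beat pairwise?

Plan C against each rival (25 council members):
Plan C vs Plan B: Plan C wins 14–11.
Plan C vs Proposal Green: Plan C wins 22–3.
Plan C vs Option II: Plan C wins 16–9.
Plan C beats Plan B, Proposal Green, Option II — 3 pairwise wins.

3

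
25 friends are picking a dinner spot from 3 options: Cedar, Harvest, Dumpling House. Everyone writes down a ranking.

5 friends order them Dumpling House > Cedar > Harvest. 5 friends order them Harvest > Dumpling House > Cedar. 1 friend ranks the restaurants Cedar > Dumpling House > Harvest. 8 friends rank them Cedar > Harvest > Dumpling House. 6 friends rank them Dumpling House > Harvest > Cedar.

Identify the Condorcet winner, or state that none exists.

Head-to-head results (25 friends):
Cedar vs Harvest: Cedar wins 14–11.
Cedar–Dumpling House: Dumpling House 16–9.
Harvest vs Dumpling House: Harvest is ranked higher on 5+8 = 13 ballots, Dumpling House on 12. Harvest wins 13–12.
Every restaurant loses at least once (Cedar loses to Dumpling House; Harvest loses to Cedar; Dumpling House loses to Harvest). The majority relation contains the cycle Cedar → Harvest → Dumpling House → Cedar, so there is no Condorcet winner.

none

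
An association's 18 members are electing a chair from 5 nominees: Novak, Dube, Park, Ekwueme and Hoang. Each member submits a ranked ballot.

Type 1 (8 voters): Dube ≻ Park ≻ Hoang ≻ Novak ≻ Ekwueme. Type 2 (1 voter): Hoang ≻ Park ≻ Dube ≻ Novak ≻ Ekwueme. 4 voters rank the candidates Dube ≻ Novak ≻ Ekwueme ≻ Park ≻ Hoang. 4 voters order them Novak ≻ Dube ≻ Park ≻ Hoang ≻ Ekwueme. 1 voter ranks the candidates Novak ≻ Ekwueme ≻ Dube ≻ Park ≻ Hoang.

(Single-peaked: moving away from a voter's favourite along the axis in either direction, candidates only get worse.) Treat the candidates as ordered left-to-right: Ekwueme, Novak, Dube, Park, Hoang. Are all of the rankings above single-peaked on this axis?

Axis positions: Ekwueme=1, Novak=2, Dube=3, Park=4, Hoang=5.
Type 1 (peak Dube at position 3): ranking walks positions 3-4-5-2-1, expanding outward from the peak — single-peaked.
Type 2 (peak Hoang at position 5): ranking walks positions 5-4-3-2-1, expanding outward from the peak — single-peaked.
Type 3 (peak Dube at position 3): ranking walks positions 3-2-1-4-5, expanding outward from the peak — single-peaked.
Type 4 (peak Novak at position 2): ranking walks positions 2-3-4-5-1, expanding outward from the peak — single-peaked.
Type 5 (peak Novak at position 2): ranking walks positions 2-1-3-4-5, expanding outward from the peak — single-peaked.
Every ranking is single-peaked on this axis.

yes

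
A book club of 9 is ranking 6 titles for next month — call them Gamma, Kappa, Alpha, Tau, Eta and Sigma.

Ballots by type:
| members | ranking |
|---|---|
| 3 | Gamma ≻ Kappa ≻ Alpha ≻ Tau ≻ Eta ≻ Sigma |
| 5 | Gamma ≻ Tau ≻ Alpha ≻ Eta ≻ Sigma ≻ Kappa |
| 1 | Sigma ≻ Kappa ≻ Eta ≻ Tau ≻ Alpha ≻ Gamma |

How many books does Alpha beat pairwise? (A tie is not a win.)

Alpha against each rival (9 members):
Alpha vs Gamma: Alpha preferred on 1 ballot; Gamma wins 8–1.
Alpha vs Kappa: Alpha, 5–4.
Alpha–Tau: Tau 6–3.
Alpha vs Eta: Alpha wins 8–1.
Alpha vs Sigma: 3+5 = 8 for Alpha, 1 for Sigma — Alpha by 8–1.
Alpha beats Kappa, Eta, Sigma; loses to Gamma, Tau — 3 pairwise wins.

3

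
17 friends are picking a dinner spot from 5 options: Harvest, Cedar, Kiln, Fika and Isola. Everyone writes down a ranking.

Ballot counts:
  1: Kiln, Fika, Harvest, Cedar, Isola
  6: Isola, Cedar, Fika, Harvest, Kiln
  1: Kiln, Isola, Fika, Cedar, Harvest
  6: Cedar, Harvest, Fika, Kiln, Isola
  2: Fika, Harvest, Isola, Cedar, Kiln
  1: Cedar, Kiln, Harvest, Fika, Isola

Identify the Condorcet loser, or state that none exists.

Pairwise majorities:
Harvest vs Cedar: Cedar, 14–3.
Harvest vs Kiln: Harvest preferred on 6+6+2 = 14 ballots; Harvest wins 14–3.
Harvest vs Fika: 6+1 = 7 for Harvest, 10 for Fika — Fika by 10–7.
Harvest vs Isola: Harvest, 10–7.
Cedar vs Kiln: 15 to 2, Cedar.
Cedar vs Fika: Cedar wins 13–4.
Cedar vs Isola: 1+6+1 = 8 for Cedar, 9 for Isola — Isola by 9–8.
Kiln vs Fika: Fika, 14–3.
Kiln vs Isola: Kiln, 9–8.
Fika vs Isola: Fika is ranked higher on 1+6+2+1 = 10 ballots, Isola on 7. Fika wins 10–7.
No restaurant is winless: Harvest beats Kiln; Cedar beats Harvest; Kiln beats Isola; Fika beats Harvest; Isola beats Cedar. There is no Condorcet loser.

none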